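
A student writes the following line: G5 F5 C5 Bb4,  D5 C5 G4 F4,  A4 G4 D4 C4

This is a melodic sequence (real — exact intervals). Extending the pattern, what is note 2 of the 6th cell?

The unit is 4 notes. Position-2 pitches of the 3 shown cells: F5, C5, G4.
Each moves down a 4th. Continuing: D4 → A3 → E3.

E3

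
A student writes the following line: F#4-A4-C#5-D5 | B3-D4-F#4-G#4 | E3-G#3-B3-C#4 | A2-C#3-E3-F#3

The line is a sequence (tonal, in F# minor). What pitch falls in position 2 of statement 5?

F#2

The unit is 4 notes. Position-2 pitches of the 4 shown cells: A4, D4, G#3, C#3.
One more down a 5th gives F#2.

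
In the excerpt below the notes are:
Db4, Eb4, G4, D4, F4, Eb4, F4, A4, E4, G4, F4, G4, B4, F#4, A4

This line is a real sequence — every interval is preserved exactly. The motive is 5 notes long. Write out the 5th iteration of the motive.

Unit = 5 notes; the statements start on Db4, Eb4, F4, moving up a 2nd each time.
Carrying on: G4 → A4.
Statement 5 starts on A4 and keeps the same exact contour: A4 B4 D#5 A#4 C#5.

A4 B4 D#5 A#4 C#5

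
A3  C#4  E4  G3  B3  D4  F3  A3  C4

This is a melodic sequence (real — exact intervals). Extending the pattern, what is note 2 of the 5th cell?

The unit is 3 notes. Position-2 pitches of the 3 shown cells: C#4, B3, A3.
Carrying that down a 2nd forward: G3 → F3.

F3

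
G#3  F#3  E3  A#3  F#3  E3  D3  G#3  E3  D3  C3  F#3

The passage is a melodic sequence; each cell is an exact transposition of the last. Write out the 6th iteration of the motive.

Bb2 Ab2 Gb2 C3

With a 4-note motive the entries are G#3, F#3, E3, each down a 2nd from the previous.
Carrying on: D3 → C3 → Bb2.
So cell 6 is Bb2 Ab2 Gb2 C3.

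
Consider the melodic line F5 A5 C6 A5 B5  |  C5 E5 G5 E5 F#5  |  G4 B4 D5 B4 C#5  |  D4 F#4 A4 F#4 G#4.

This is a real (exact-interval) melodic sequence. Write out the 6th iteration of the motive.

With a 5-note motive the entries are F5, C5, G4, D4, each down a 4th from the previous.
Continuing the starts: A3 → E3.
Statement 6 starts on E3 and keeps the same exact contour: E3 G#3 B3 G#3 A#3.

E3 G#3 B3 G#3 A#3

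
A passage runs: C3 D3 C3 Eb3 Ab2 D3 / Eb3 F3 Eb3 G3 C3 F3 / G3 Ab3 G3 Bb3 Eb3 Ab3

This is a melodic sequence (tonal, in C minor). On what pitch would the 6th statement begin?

F4

Unit = 6 notes; the statements start on C3, Eb3, G3, moving up a 3rd each time.
Continuing: Bb3 → D4 → F4. Statement 6 starts on F4.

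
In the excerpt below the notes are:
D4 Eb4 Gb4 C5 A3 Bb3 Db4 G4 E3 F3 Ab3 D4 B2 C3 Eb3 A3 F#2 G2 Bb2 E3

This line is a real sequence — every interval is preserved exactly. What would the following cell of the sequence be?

The 4-note cells begin on D4, A3, E3, B2, F#2 — each down a 4th from the last.
Statement 6 starts on C#2 and keeps the same exact contour: C#2 D2 F2 B2.

C#2 D2 F2 B2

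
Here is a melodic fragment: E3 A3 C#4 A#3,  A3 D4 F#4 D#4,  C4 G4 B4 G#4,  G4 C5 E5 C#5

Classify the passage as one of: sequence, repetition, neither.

Note 1 of cell 3 is C4; if this were a sequence it would be D4. No unit length gives a consistent transposition pattern.

neither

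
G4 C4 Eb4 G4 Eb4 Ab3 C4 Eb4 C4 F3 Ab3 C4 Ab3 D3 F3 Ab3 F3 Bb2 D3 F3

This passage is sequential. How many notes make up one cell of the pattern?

20 notes total. Splitting into 5 groups of 4:
G4 C4 Eb4 G4 | Eb4 Ab3 C4 Eb4 | C4 F3 Ab3 C4 | Ab3 D3 F3 Ab3 | F3 Bb2 D3 F3
Every group is a transposition down a 3rd of the one before; no shorter unit works.

4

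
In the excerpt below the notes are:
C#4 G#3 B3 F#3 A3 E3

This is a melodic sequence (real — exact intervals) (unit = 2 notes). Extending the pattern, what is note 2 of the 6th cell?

Bb2

Grouping in 2s, the 2nd note of each cell is G#3, F#3, E3.
Each moves down a 2nd. Continuing: D3 → C3 → Bb2.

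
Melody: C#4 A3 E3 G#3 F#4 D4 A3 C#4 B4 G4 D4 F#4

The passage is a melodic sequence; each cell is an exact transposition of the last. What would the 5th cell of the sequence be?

A5 F5 C5 E5

The 4-note cells begin on C#4, F#4, B4 — each up a 4th from the last.
Extending up a 4th: E5 → A5.
From A5 the exact shape gives A5 F5 C5 E5.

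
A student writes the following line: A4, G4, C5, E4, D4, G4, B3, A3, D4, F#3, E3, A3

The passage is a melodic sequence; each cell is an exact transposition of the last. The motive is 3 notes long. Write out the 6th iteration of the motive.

With a 3-note motive the entries are A4, E4, B3, F#3, each down a 4th from the previous.
Extending down a 4th: C#3 → G#2.
From G#2 the exact shape gives G#2 F#2 B2.

G#2 F#2 B2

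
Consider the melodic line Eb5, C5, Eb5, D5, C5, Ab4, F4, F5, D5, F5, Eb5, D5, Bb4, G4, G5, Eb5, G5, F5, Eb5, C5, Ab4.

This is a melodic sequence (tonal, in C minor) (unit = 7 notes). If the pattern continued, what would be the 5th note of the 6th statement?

The unit is 7 notes. Position-5 pitches of the 3 shown cells: C5, D5, Eb5.
Carrying that up a 2nd forward: F5 → G5 → Ab5.

Ab5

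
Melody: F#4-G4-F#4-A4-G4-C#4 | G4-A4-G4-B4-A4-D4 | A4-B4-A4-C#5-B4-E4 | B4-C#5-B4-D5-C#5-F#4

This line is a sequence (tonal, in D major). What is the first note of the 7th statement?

E5

The 6-note cells begin on F#4, G4, A4, B4 — each up a 2nd from the last.
Extending the heads up a 2nd: C#5 → D5 → E5.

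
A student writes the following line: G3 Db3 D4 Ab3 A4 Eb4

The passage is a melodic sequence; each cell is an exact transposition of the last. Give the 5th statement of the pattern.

With a 2-note motive the entries are G3, D4, A4, each up a 5th from the previous.
Extending up a 5th: E5 → B5.
Statement 5 starts on B5 and keeps the same exact contour: B5 F5.

B5 F5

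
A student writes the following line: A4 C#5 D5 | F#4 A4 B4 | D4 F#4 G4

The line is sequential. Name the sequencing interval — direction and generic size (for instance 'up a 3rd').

down a 3rd

With a 3-note motive the entries are A4, F#4, D4, each down a 3rd from the previous.
A4 to F#4 is down a 3rd.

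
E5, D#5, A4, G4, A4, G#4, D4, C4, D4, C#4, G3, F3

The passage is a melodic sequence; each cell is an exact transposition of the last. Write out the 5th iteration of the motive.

Unit = 4 notes; the statements start on E5, A4, D4, moving down a 5th each time.
Extending down a 5th: G3 → C3.
Statement 5 starts on C3 and keeps the same exact contour: C3 B2 F2 Eb2.

C3 B2 F2 Eb2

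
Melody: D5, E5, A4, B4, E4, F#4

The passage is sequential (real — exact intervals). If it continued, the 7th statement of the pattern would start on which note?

G#2

Taking 2-note groups, the heads are D5, A4, E4: the pattern moves down a 4th.
Continuing: B3 → F#3 → C#3 → G#2. Statement 7 starts on G#2.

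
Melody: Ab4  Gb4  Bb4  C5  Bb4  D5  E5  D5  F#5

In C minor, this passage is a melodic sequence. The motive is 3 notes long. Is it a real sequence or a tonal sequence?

real

Each cell has the same semitone pattern (-2, 4) — intervals are preserved exactly.
And Gb4 lies outside C minor, so the sequence is real rather than tonal.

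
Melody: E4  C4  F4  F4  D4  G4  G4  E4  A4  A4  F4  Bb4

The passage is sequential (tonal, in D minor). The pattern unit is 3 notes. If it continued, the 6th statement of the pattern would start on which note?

Unit = 3 notes; the statements start on E4, F4, G4, A4, moving up a 2nd each time.
Continuing: Bb4 → C5. Statement 6 starts on C5.

C5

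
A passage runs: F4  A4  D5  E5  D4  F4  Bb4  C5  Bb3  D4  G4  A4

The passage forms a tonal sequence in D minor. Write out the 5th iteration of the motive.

E3 G3 C4 D4

With a 4-note motive the entries are F4, D4, Bb3, each down a 3rd from the previous.
Continuing the starts: G3 → E3.
Statement 5 starts on E3 and keeps the same diatonic contour: E3 G3 C4 D4.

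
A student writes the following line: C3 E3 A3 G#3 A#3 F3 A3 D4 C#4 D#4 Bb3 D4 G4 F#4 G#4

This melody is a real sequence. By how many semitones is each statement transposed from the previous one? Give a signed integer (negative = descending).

The 5-note cells begin on C3, F3, Bb3 — each up a 4th from the last.
Counting half-steps from C3 to F3: 5.

5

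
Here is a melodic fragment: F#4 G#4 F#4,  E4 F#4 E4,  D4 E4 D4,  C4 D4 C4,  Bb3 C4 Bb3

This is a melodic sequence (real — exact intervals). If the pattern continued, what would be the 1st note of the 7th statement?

The unit is 3 notes. Position-1 pitches of the 5 shown cells: F#4, E4, D4, C4, Bb3.
Extending down a 2nd: Ab3 → Gb3.

Gb3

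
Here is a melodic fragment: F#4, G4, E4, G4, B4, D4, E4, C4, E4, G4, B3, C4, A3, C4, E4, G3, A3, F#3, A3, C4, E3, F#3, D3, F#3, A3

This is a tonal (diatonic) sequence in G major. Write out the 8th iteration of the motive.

The 5-note cells begin on F#4, D4, B3, G3, E3 — each down a 3rd from the last.
Carrying on: C3 → A2 → F#2.
So cell 8 is F#2 G2 E2 G2 B2.

F#2 G2 E2 G2 B2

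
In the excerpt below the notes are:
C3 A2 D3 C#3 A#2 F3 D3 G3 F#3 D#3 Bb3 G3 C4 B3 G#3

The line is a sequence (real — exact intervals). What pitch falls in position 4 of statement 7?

With 5-note cells, note 4 of each statement runs C#3, F#3, B3.
Carrying that up a 4th forward: E4 → A4 → D5 → G5.

G5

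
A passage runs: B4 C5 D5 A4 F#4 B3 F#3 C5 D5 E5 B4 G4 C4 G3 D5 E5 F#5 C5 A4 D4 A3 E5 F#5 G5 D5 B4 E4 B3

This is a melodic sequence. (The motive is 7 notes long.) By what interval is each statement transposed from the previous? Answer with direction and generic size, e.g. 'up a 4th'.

With a 7-note motive the entries are B4, C5, D5, E5, each up a 2nd from the previous.
From B4 to C5: up a 2nd.

up a 2nd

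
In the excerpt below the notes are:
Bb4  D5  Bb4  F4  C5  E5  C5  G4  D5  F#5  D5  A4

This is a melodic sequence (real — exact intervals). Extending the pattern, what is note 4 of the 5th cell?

C#5

The unit is 4 notes. Position-4 pitches of the 3 shown cells: F4, G4, A4.
Each moves up a 2nd. Continuing: B4 → C#5.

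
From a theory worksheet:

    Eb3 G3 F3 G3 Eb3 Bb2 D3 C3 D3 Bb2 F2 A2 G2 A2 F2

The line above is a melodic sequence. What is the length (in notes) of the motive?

There are 15 notes; a 5-note unit gives 3 cells:
Eb3 G3 F3 G3 Eb3 | Bb2 D3 C3 D3 Bb2 | F2 A2 G2 A2 F2
That's a consistent down a 4th shift per cell, and no other grouping gives one.

5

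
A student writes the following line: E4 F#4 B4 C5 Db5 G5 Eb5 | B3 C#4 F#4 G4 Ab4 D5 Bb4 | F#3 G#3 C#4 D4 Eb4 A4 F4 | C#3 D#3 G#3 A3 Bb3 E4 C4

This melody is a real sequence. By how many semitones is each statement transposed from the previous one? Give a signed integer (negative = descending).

-5

With a 7-note motive the entries are E4, B3, F#3, C#3, each down a 4th from the previous.
E4→B3 is 59 − 64 = -5 semitones.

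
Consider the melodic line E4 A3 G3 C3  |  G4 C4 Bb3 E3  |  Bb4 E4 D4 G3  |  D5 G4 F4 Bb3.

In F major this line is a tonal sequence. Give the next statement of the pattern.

F5 Bb4 A4 D4

The 4-note cells begin on E4, G4, Bb4, D5 — each up a 3rd from the last.
So cell 5 is F5 Bb4 A4 D4.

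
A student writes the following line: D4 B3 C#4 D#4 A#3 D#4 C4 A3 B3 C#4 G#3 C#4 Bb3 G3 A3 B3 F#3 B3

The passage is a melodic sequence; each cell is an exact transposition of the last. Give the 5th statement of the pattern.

Taking 6-note groups, the heads are D4, C4, Bb3: the pattern moves down a 2nd.
Extending down a 2nd: Ab3 → Gb3.
From Gb3 the exact shape gives Gb3 Eb3 F3 G3 D3 G3.

Gb3 Eb3 F3 G3 D3 G3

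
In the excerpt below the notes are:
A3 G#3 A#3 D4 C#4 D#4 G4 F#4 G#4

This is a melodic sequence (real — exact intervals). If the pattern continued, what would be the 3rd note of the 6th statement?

B5

The unit is 3 notes. Position-3 pitches of the 3 shown cells: A#3, D#4, G#4.
Extending up a 4th: C#5 → F#5 → B5.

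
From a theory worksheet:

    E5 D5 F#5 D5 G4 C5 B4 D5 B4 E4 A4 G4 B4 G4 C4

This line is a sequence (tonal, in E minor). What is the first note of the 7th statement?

G3

With a 5-note motive the entries are E5, C5, A4, each down a 3rd from the previous.
Continuing: F#4 → D4 → B3 → G3. Statement 7 starts on G3.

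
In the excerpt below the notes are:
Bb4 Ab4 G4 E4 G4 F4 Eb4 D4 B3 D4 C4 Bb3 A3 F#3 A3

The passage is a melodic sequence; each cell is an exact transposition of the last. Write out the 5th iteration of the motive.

D3 C3 B2 G#2 B2

With a 5-note motive the entries are Bb4, F4, C4, each down a 4th from the previous.
Carrying on: G3 → D3.
Statement 5 starts on D3 and keeps the same exact contour: D3 C3 B2 G#2 B2.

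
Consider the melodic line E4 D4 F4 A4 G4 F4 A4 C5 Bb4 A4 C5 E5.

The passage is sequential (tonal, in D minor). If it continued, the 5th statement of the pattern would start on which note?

The 4-note cells begin on E4, G4, Bb4 — each up a 3rd from the last.
Continuing: D5 → F5. Statement 5 starts on F5.

F5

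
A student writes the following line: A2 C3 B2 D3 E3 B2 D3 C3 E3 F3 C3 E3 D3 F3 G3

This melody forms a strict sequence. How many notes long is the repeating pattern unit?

5

15 notes total. Splitting into 3 groups of 5:
A2 C3 B2 D3 E3 | B2 D3 C3 E3 F3 | C3 E3 D3 F3 G3
Each cell is the previous one up a 2nd — so the unit is 5 notes.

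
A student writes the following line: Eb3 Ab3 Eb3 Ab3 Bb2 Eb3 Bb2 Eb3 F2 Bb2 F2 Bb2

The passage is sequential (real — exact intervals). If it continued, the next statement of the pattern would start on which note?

C2

With a 4-note motive the entries are Eb3, Bb2, F2, each down a 4th from the previous.
The next head, down a 4th from F2, is C2.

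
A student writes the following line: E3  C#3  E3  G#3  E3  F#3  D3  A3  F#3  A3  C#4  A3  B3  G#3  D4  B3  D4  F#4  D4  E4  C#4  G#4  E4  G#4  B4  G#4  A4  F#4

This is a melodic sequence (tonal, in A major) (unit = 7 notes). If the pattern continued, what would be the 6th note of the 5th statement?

D5

The unit is 7 notes. Position-6 pitches of the 4 shown cells: F#3, B3, E4, A4.
One more up a 4th gives D5.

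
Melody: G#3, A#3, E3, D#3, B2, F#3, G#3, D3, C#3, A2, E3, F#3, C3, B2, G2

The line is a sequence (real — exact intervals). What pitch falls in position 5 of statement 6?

Grouping in 5s, the 5th note of each cell is B2, A2, G2.
Carrying that down a 2nd forward: F2 → Eb2 → Db2.

Db2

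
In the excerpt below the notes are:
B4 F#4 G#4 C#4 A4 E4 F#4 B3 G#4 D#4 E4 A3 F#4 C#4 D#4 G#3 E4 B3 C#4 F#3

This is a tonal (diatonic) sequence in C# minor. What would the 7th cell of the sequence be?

With a 4-note motive the entries are B4, A4, G#4, F#4, E4, each down a 2nd from the previous.
Continuing the starts: D#4 → C#4.
So cell 7 is C#4 G#3 A3 D#3.

C#4 G#3 A3 D#3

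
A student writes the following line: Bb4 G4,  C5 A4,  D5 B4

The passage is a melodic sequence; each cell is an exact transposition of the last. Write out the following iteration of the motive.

With a 2-note motive the entries are Bb4, C5, D5, each up a 2nd from the previous.
From E5 the exact shape gives E5 C#5.

E5 C#5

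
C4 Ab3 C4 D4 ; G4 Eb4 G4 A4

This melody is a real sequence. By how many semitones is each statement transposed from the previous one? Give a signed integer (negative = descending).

7

Unit = 4 notes; the statements start on C4, G4, moving up a 5th each time.
Counting half-steps from C4 to G4: 7.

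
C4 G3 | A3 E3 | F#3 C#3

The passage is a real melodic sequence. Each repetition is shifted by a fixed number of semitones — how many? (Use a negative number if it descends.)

-3

With a 2-note motive the entries are C4, A3, F#3, each down a 3rd from the previous.
C4 to A3 spans -3 semitones.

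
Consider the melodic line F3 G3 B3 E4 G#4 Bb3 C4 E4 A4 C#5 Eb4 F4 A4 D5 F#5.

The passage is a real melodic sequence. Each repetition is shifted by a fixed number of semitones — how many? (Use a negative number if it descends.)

The 5-note cells begin on F3, Bb3, Eb4 — each up a 4th from the last.
F3 to Bb3 spans +5 semitones.

5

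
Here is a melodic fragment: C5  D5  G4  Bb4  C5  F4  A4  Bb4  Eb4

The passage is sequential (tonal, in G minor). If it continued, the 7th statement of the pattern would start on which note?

D4

Taking 3-note groups, the heads are C5, Bb4, A4: the pattern moves down a 2nd.
Continuing: G4 → F4 → Eb4 → D4. Statement 7 starts on D4.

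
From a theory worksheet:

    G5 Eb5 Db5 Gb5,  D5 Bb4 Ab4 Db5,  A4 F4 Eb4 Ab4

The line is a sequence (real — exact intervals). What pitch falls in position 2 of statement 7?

A2

Grouping in 4s, the 2nd note of each cell is Eb5, Bb4, F4.
Each moves down a 4th. Continuing: C4 → G3 → D3 → A2.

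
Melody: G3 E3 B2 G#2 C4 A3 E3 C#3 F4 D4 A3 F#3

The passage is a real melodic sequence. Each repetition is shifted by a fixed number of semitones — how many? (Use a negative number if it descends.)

The 4-note cells begin on G3, C4, F4 — each up a 4th from the last.
Counting half-steps from G3 to C4: 5.

5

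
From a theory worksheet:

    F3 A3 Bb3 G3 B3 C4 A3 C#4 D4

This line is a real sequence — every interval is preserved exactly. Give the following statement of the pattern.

The 3-note cells begin on F3, G3, A3 — each up a 2nd from the last.
Statement 4 starts on B3 and keeps the same exact contour: B3 D#4 E4.

B3 D#4 E4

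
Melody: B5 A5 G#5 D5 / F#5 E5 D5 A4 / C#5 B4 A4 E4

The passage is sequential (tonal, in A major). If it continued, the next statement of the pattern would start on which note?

G#4

Taking 4-note groups, the heads are B5, F#5, C#5: the pattern moves down a 4th.
The next head, down a 4th from C#5, is G#4.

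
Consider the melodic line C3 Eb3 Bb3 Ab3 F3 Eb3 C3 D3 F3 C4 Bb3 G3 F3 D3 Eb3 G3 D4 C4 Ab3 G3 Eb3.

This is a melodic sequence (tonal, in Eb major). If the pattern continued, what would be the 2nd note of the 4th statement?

With 7-note cells, note 2 of each statement runs Eb3, F3, G3.
One more up a 2nd gives Ab3.

Ab3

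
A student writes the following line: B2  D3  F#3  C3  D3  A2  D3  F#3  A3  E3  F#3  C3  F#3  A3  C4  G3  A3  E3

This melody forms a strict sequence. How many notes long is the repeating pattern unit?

6

18 notes total. Splitting into 3 groups of 6:
B2 D3 F#3 C3 D3 A2 | D3 F#3 A3 E3 F#3 C3 | F#3 A3 C4 G3 A3 E3
That's a consistent up a 3rd shift per cell, and no other grouping gives one.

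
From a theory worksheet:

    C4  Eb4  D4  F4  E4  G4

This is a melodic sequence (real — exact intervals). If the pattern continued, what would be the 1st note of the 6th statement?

Grouping in 2s, the 1st note of each cell is C4, D4, E4.
Each moves up a 2nd. Continuing: F#4 → G#4 → A#4.

A#4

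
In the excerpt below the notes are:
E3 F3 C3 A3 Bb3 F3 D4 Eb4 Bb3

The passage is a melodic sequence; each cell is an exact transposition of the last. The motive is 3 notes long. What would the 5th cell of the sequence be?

C5 Db5 Ab4

Taking 3-note groups, the heads are E3, A3, D4: the pattern moves up a 4th.
Extending up a 4th: G4 → C5.
From C5 the exact shape gives C5 Db5 Ab4.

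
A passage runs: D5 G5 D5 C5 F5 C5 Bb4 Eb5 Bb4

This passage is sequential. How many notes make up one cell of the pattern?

9 notes total. Splitting into 3 groups of 3:
D5 G5 D5 | C5 F5 C5 | Bb4 Eb5 Bb4
Every group is a transposition down a 2nd of the one before; no shorter unit works.

3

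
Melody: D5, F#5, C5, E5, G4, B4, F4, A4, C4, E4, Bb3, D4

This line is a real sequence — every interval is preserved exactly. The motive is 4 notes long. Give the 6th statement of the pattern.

The 4-note cells begin on D5, G4, C4 — each down a 5th from the last.
Extending down a 5th: F3 → Bb2 → Eb2.
Statement 6 starts on Eb2 and keeps the same exact contour: Eb2 G2 Db2 F2.

Eb2 G2 Db2 F2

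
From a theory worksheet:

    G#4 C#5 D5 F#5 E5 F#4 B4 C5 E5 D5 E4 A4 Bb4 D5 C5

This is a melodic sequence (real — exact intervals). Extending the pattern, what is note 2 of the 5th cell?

F4

The unit is 5 notes. Position-2 pitches of the 3 shown cells: C#5, B4, A4.
Carrying that down a 2nd forward: G4 → F4.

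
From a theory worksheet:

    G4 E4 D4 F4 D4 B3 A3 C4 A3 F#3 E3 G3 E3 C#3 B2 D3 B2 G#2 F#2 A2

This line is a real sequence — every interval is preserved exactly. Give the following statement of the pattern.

With a 4-note motive the entries are G4, D4, A3, E3, B2, each down a 4th from the previous.
So cell 6 is F#2 D#2 C#2 E2.

F#2 D#2 C#2 E2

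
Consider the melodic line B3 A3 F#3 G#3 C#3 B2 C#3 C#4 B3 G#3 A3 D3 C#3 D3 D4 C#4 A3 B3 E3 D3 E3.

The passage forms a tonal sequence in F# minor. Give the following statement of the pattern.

With a 7-note motive the entries are B3, C#4, D4, each up a 2nd from the previous.
Statement 4 starts on E4 and keeps the same diatonic contour: E4 D4 B3 C#4 F#3 E3 F#3.

E4 D4 B3 C#4 F#3 E3 F#3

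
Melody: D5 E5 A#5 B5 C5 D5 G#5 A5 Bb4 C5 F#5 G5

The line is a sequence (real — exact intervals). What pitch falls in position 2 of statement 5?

Grouping in 4s, the 2nd note of each cell is E5, D5, C5.
Extending down a 2nd: Bb4 → Ab4.

Ab4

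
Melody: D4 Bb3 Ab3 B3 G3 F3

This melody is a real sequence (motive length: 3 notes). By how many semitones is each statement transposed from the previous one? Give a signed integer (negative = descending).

With a 3-note motive the entries are D4, B3, each down a 3rd from the previous.
D4 to B3 spans -3 semitones.

-3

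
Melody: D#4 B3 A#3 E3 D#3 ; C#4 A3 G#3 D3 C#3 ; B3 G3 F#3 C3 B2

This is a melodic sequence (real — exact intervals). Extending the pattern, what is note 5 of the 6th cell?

F2

The unit is 5 notes. Position-5 pitches of the 3 shown cells: D#3, C#3, B2.
Each moves down a 2nd. Continuing: A2 → G2 → F2.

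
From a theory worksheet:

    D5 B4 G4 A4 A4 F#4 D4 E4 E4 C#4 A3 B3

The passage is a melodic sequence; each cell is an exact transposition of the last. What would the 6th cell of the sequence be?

C#3 A#2 F#2 G#2

With a 4-note motive the entries are D5, A4, E4, each down a 4th from the previous.
Extending down a 4th: B3 → F#3 → C#3.
From C#3 the exact shape gives C#3 A#2 F#2 G#2.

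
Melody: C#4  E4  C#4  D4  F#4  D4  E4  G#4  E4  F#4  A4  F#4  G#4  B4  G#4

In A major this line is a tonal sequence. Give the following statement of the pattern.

Taking 3-note groups, the heads are C#4, D4, E4, F#4, G#4: the pattern moves up a 2nd.
So cell 6 is A4 C#5 A4.

A4 C#5 A4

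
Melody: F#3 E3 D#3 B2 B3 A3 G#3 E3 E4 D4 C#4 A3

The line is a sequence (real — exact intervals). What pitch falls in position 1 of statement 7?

C6

Grouping in 4s, the 1st note of each cell is F#3, B3, E4.
Extending up a 4th: A4 → D5 → G5 → C6.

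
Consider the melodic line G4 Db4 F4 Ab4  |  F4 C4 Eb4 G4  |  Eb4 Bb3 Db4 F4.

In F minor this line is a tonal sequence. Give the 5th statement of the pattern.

C4 G3 Bb3 Db4

With a 4-note motive the entries are G4, F4, Eb4, each down a 2nd from the previous.
Continuing the starts: Db4 → C4.
Statement 5 starts on C4 and keeps the same diatonic contour: C4 G3 Bb3 Db4.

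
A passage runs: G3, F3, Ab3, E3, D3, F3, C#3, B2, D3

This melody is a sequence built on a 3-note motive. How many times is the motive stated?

3

9 notes in groups of 3 gives 9/3 = 3 statements.
Starts: G3, E3, C#3 — each down a 3rd.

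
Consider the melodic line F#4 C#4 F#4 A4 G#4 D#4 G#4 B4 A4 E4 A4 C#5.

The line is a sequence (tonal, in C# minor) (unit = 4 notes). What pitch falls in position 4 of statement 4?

The unit is 4 notes. Position-4 pitches of the 3 shown cells: A4, B4, C#5.
Each moves up a 2nd; the next is D#5.

D#5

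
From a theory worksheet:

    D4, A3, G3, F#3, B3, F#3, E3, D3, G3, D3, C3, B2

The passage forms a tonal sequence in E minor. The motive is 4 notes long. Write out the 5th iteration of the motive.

C3 G2 F#2 E2

With a 4-note motive the entries are D4, B3, G3, each down a 3rd from the previous.
Continuing the starts: E3 → C3.
Statement 5 starts on C3 and keeps the same diatonic contour: C3 G2 F#2 E2.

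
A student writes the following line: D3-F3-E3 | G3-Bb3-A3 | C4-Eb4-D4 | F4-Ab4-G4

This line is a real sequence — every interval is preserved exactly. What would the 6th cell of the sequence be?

Eb5 Gb5 F5

The 3-note cells begin on D3, G3, C4, F4 — each up a 4th from the last.
Carrying on: Bb4 → Eb5.
So cell 6 is Eb5 Gb5 F5.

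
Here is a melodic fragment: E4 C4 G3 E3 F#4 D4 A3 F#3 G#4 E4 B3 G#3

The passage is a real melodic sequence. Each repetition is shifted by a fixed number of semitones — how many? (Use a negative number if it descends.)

2

Taking 4-note groups, the heads are E4, F#4, G#4: the pattern moves up a 2nd.
E4→F#4 is 66 − 64 = 2 semitones.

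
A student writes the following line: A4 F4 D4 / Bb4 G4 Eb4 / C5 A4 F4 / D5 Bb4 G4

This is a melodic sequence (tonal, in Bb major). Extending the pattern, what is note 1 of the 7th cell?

G5

The unit is 3 notes. Position-1 pitches of the 4 shown cells: A4, Bb4, C5, D5.
Extending up a 2nd: Eb5 → F5 → G5.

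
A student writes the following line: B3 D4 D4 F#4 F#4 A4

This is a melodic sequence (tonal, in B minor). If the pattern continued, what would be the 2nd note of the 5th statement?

With 2-note cells, note 2 of each statement runs D4, F#4, A4.
Each moves up a 3rd. Continuing: C#5 → E5.

E5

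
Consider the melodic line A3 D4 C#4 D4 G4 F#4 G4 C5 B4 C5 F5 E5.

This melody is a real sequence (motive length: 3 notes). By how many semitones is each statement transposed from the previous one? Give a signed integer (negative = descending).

5

Unit = 3 notes; the statements start on A3, D4, G4, C5, moving up a 4th each time.
A3 to D4 spans +5 semitones.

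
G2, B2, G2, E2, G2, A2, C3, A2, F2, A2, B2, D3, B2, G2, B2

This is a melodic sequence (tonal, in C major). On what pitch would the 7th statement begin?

With a 5-note motive the entries are G2, A2, B2, each up a 2nd from the previous.
Continuing: C3 → D3 → E3 → F3. Statement 7 starts on F3.

F3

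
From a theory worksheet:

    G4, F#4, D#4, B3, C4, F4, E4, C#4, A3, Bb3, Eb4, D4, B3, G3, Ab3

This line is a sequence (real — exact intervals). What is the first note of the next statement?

The 5-note cells begin on G4, F4, Eb4 — each down a 2nd from the last.
One more step down a 2nd gives Db4.

Db4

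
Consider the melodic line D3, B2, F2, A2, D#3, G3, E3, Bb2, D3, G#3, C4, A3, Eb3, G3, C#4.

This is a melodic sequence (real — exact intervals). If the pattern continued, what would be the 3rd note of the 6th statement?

Gb4

The unit is 5 notes. Position-3 pitches of the 3 shown cells: F2, Bb2, Eb3.
Each moves up a 4th. Continuing: Ab3 → Db4 → Gb4.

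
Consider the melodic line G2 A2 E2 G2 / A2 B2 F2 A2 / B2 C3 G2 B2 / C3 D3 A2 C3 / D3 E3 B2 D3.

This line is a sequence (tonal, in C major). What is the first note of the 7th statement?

F3

Unit = 4 notes; the statements start on G2, A2, B2, C3, D3, moving up a 2nd each time.
Extending the heads up a 2nd: E3 → F3.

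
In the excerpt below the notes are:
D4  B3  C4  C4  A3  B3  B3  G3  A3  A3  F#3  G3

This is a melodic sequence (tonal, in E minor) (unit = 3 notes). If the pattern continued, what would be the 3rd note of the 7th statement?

D3

Grouping in 3s, the 3rd note of each cell is C4, B3, A3, G3.
Extending down a 2nd: F#3 → E3 → D3.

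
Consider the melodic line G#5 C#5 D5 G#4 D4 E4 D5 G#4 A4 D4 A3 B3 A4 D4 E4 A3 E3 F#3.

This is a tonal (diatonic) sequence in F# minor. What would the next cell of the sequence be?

E4 A3 B3 E3 B2 C#3

Taking 6-note groups, the heads are G#5, D5, A4: the pattern moves down a 4th.
From E4 the diatonic shape gives E4 A3 B3 E3 B2 C#3.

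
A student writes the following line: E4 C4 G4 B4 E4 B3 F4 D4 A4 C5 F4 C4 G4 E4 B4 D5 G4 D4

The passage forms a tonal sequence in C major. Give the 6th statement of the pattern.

Taking 6-note groups, the heads are E4, F4, G4: the pattern moves up a 2nd.
Extending up a 2nd: A4 → B4 → C5.
So cell 6 is C5 A4 E5 G5 C5 G4.

C5 A4 E5 G5 C5 G4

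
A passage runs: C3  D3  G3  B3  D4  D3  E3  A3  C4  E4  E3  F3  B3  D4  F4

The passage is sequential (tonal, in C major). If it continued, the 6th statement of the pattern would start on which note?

A3

Unit = 5 notes; the statements start on C3, D3, E3, moving up a 2nd each time.
Extending the heads up a 2nd: F3 → G3 → A3.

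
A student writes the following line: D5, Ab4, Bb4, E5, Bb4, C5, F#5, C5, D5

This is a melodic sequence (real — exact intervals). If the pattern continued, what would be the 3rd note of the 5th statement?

F#5

The unit is 3 notes. Position-3 pitches of the 3 shown cells: Bb4, C5, D5.
Carrying that up a 2nd forward: E5 → F#5.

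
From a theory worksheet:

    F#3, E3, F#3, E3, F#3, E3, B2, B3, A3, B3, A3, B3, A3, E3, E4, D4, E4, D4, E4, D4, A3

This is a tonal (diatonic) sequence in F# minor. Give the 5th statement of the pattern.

D5 C#5 D5 C#5 D5 C#5 G#4

The 7-note cells begin on F#3, B3, E4 — each up a 4th from the last.
Carrying on: A4 → D5.
So cell 5 is D5 C#5 D5 C#5 D5 C#5 G#4.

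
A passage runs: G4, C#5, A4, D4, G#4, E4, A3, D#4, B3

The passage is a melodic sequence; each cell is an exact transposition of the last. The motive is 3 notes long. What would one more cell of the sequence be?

The 3-note cells begin on G4, D4, A3 — each down a 4th from the last.
Statement 4 starts on E3 and keeps the same exact contour: E3 A#3 F#3.

E3 A#3 F#3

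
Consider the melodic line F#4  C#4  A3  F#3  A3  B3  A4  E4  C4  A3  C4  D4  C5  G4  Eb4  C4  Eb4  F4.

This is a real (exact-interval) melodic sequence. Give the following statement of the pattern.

Eb5 Bb4 Gb4 Eb4 Gb4 Ab4

The 6-note cells begin on F#4, A4, C5 — each up a 3rd from the last.
Statement 4 starts on Eb5 and keeps the same exact contour: Eb5 Bb4 Gb4 Eb4 Gb4 Ab4.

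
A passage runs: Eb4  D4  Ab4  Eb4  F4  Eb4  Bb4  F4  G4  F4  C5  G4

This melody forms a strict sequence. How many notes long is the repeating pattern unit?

4

Try groups of 4 (3 cells in 12 notes):
Eb4 D4 Ab4 Eb4 | F4 Eb4 Bb4 F4 | G4 F4 C5 G4
Every group is a transposition up a 2nd of the one before; no shorter unit works.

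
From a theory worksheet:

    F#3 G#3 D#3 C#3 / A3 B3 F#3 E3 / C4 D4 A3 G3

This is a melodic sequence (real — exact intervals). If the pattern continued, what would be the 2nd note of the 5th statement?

The unit is 4 notes. Position-2 pitches of the 3 shown cells: G#3, B3, D4.
Carrying that up a 3rd forward: F4 → Ab4.

Ab4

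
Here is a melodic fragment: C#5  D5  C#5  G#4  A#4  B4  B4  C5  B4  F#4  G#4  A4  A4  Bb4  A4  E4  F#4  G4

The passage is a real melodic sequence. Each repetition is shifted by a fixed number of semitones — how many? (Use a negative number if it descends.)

Taking 6-note groups, the heads are C#5, B4, A4: the pattern moves down a 2nd.
Counting half-steps from C#5 to B4: -2.

-2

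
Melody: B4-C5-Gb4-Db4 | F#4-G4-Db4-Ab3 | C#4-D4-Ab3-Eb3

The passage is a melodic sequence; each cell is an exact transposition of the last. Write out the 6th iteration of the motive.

The 4-note cells begin on B4, F#4, C#4 — each down a 4th from the last.
Extending down a 4th: G#3 → D#3 → A#2.
Statement 6 starts on A#2 and keeps the same exact contour: A#2 B2 F2 C2.

A#2 B2 F2 C2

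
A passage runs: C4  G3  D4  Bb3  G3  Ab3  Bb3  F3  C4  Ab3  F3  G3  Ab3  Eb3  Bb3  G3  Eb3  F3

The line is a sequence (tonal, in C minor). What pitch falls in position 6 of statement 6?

C3

Grouping in 6s, the 6th note of each cell is Ab3, G3, F3.
Each moves down a 2nd. Continuing: Eb3 → D3 → C3.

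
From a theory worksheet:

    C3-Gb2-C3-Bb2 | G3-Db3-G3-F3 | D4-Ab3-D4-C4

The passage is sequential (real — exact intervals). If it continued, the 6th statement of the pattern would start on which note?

B5

With a 4-note motive the entries are C3, G3, D4, each up a 5th from the previous.
Continuing: A4 → E5 → B5. Statement 6 starts on B5.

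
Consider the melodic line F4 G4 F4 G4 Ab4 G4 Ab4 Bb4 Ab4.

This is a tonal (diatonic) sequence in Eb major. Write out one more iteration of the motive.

Taking 3-note groups, the heads are F4, G4, Ab4: the pattern moves up a 2nd.
So cell 4 is Bb4 C5 Bb4.

Bb4 C5 Bb4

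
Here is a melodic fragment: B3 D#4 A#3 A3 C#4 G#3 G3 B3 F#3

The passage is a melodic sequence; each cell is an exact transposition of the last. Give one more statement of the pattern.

Unit = 3 notes; the statements start on B3, A3, G3, moving down a 2nd each time.
From F3 the exact shape gives F3 A3 E3.

F3 A3 E3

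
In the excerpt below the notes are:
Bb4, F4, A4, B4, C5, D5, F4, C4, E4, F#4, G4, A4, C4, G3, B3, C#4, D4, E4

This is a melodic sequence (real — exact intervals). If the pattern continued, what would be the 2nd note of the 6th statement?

The unit is 6 notes. Position-2 pitches of the 3 shown cells: F4, C4, G3.
Carrying that down a 4th forward: D3 → A2 → E2.

E2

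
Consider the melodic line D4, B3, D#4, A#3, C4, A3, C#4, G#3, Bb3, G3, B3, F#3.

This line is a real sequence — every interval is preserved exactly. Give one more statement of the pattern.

Ab3 F3 A3 E3

With a 4-note motive the entries are D4, C4, Bb3, each down a 2nd from the previous.
Statement 4 starts on Ab3 and keeps the same exact contour: Ab3 F3 A3 E3.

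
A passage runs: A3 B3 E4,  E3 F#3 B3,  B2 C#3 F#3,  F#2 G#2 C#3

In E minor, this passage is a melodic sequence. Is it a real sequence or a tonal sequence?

real

Each cell has the same semitone pattern (2, 5) — intervals are preserved exactly.
And C#3 lies outside E minor, so the sequence is real rather than tonal.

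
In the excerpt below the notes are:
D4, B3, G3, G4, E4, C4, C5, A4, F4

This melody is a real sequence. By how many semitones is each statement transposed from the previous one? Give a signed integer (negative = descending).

With a 3-note motive the entries are D4, G4, C5, each up a 4th from the previous.
D4 to G4 spans +5 semitones.

5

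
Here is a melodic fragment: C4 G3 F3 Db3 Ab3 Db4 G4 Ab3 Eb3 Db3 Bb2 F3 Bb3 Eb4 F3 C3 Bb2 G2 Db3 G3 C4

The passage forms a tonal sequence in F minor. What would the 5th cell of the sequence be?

Bb2 F2 Eb2 C2 G2 C3 F3

With a 7-note motive the entries are C4, Ab3, F3, each down a 3rd from the previous.
Extending down a 3rd: Db3 → Bb2.
From Bb2 the diatonic shape gives Bb2 F2 Eb2 C2 G2 C3 F3.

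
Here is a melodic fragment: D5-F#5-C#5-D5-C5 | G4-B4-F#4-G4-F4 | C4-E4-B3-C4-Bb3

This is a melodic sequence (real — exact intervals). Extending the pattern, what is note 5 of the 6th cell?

Db2

The unit is 5 notes. Position-5 pitches of the 3 shown cells: C5, F4, Bb3.
Each moves down a 5th. Continuing: Eb3 → Ab2 → Db2.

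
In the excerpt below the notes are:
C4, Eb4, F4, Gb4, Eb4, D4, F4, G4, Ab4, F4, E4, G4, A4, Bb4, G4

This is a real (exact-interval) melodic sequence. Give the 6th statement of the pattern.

A#4 C#5 D#5 E5 C#5

With a 5-note motive the entries are C4, D4, E4, each up a 2nd from the previous.
Carrying on: F#4 → G#4 → A#4.
So cell 6 is A#4 C#5 D#5 E5 C#5.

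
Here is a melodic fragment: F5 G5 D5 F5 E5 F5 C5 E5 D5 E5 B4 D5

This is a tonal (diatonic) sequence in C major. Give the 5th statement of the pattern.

B4 C5 G4 B4

The 4-note cells begin on F5, E5, D5 — each down a 2nd from the last.
Carrying on: C5 → B4.
So cell 5 is B4 C5 G4 B4.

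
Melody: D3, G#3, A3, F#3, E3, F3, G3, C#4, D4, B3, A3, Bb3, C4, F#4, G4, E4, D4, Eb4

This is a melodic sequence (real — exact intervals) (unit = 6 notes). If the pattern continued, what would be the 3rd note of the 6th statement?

Grouping in 6s, the 3rd note of each cell is A3, D4, G4.
Carrying that up a 4th forward: C5 → F5 → Bb5.

Bb5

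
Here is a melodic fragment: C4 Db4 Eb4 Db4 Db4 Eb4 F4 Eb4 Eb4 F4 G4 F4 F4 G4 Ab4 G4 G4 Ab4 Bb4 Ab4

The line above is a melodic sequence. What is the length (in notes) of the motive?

20 notes total. Splitting into 5 groups of 4:
C4 Db4 Eb4 Db4 | Db4 Eb4 F4 Eb4 | Eb4 F4 G4 F4 | F4 G4 Ab4 G4 | G4 Ab4 Bb4 Ab4
Every group is a transposition up a 2nd of the one before; no shorter unit works.

4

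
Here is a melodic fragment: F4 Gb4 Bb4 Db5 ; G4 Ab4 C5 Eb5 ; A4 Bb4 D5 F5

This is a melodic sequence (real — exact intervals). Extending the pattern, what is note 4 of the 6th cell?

B5

Grouping in 4s, the 4th note of each cell is Db5, Eb5, F5.
Carrying that up a 2nd forward: G5 → A5 → B5.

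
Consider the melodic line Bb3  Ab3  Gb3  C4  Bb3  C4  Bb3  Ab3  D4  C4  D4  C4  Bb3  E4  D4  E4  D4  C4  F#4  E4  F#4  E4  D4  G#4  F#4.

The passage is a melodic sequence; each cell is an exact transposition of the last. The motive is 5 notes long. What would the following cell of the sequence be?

With a 5-note motive the entries are Bb3, C4, D4, E4, F#4, each up a 2nd from the previous.
Statement 6 starts on G#4 and keeps the same exact contour: G#4 F#4 E4 A#4 G#4.

G#4 F#4 E4 A#4 G#4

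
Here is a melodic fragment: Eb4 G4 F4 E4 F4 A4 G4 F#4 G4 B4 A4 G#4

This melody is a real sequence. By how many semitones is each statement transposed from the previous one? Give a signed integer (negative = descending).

2

With a 4-note motive the entries are Eb4, F4, G4, each up a 2nd from the previous.
Eb4 to F4 spans +2 semitones.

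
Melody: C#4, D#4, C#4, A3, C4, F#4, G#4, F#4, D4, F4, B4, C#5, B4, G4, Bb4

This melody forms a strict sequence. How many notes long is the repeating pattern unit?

5

There are 15 notes; a 5-note unit gives 3 cells:
C#4 D#4 C#4 A3 C4 | F#4 G#4 F#4 D4 F4 | B4 C#5 B4 G4 Bb4
Each cell is the previous one up a 4th — so the unit is 5 notes.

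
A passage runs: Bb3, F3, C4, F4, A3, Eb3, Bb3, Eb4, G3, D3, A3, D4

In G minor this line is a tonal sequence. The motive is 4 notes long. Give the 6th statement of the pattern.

D3 A2 Eb3 A3

The 4-note cells begin on Bb3, A3, G3 — each down a 2nd from the last.
Extending down a 2nd: F3 → Eb3 → D3.
So cell 6 is D3 A2 Eb3 A3.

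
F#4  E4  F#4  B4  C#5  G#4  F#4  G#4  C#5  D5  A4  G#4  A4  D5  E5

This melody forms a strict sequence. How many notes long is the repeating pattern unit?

Try groups of 5 (3 cells in 15 notes):
F#4 E4 F#4 B4 C#5 | G#4 F#4 G#4 C#5 D5 | A4 G#4 A4 D5 E5
Every group is a transposition up a 2nd of the one before; no shorter unit works.

5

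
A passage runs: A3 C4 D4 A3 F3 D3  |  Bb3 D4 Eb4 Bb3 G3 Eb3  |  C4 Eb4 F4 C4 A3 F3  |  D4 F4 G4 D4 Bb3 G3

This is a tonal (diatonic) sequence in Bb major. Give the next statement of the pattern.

Eb4 G4 A4 Eb4 C4 A3

The 6-note cells begin on A3, Bb3, C4, D4 — each up a 2nd from the last.
Statement 5 starts on Eb4 and keeps the same diatonic contour: Eb4 G4 A4 Eb4 C4 A3.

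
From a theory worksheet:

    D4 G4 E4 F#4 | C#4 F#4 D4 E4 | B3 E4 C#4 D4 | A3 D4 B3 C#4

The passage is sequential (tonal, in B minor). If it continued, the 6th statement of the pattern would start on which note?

F#3

With a 4-note motive the entries are D4, C#4, B3, A3, each down a 2nd from the previous.
Continuing: G3 → F#3. Statement 6 starts on F#3.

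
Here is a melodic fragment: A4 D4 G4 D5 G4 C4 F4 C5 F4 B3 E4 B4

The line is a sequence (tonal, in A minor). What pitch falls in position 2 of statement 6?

With 4-note cells, note 2 of each statement runs D4, C4, B3.
Each moves down a 2nd. Continuing: A3 → G3 → F3.

F3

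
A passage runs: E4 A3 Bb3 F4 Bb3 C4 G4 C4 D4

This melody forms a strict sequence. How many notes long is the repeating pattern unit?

3

9 notes total. Splitting into 3 groups of 3:
E4 A3 Bb3 | F4 Bb3 C4 | G4 C4 D4
That's a consistent up a 2nd shift per cell, and no other grouping gives one.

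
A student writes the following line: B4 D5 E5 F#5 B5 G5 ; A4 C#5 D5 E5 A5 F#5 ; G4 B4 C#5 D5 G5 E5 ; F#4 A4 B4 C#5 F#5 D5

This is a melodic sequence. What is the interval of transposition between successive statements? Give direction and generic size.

down a 2nd

Unit = 6 notes; the statements start on B4, A4, G4, F#4, moving down a 2nd each time.
From B4 to A4: down a 2nd.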